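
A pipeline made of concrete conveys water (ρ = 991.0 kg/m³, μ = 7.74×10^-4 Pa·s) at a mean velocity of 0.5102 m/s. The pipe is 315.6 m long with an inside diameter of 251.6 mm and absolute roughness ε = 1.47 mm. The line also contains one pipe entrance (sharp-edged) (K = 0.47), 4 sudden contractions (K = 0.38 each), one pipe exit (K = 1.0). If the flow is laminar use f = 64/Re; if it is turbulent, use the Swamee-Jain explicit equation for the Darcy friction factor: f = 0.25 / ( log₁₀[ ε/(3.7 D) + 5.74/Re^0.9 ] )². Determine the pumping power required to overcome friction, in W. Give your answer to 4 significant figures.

Reynolds number Re = ρVD/μ = 991 · 0.5102 · 0.2516 / 0.000774 = 1.644e+05.
Re > 4000 → turbulent. Relative roughness ε/D = 0.00147/0.2516 = 0.00584. Swamee-Jain: f = 0.25/(log₁₀[0.00584/3.7 + 5.74/1.644e+05^0.9])² = 0.25/(log₁₀[0.00158 + 0.000116])² = 0.25/(-2.771)² = 0.03256.
Total minor-loss coefficient ΣK = 1·0.47 + 4·0.38 + 1·1 = 2.99.
ΔP = [f·L/D + ΣK]·(ρV²/2) = [0.03256·315.6/0.2516 + 2.99]·(991·0.5102²/2) = [40.85 + 2.99]·129 = 5654 Pa.
Q = V·A = 0.5102·0.04972 = 0.02537 m³/s.
Pumping power P = QΔP = 0.02537·5654 = 143.42 W = 143.4 W.

P ≈ 143.4 W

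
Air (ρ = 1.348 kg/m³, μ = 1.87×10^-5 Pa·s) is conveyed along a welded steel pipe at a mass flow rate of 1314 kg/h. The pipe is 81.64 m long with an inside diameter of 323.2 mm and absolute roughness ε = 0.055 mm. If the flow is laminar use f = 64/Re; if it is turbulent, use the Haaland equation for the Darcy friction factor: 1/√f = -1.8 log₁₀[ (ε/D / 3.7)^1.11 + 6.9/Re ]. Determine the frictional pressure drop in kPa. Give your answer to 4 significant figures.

ṁ = 1314 kg/h = 1314/3600 = 0.365 kg/s.
A = πD²/4 = π(0.3232)²/4 = 0.08204 m²; mean velocity V = ṁ/(ρA) = 0.365/(1.348 · 0.08204) = 3.3 m/s.
Reynolds number Re = ρVD/μ = 1.348 · 3.3 · 0.3232 / 1.87e-05 = 7.689e+04.
Re > 4000 → turbulent. Relative roughness ε/D = 5.5e-05/0.3232 = 0.00017. Haaland: 1/√f = -1.8 log₁₀[(0.00017/3.7)^1.11 + 6.9/7.689e+04] = -1.8 log₁₀[1.53e-05 + 8.97e-05] = 7.161, so f = 0.0195.
Darcy-Weisbach: ΔP = f(L/D)(ρV²/2) = 0.0195·(81.64/0.3232)·(1.348·3.3²/2) = 0.0195·252.6·7.342 = 36.16 Pa.
ΔP = 36.16 Pa = 0.03616 kPa.

ΔP ≈ 0.03616 kPa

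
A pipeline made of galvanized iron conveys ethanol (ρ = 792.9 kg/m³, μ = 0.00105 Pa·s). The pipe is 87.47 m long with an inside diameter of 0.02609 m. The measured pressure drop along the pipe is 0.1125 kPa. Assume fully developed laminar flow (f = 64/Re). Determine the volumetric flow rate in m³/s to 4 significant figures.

For laminar flow, f = 64/Re with Re = ρVD/μ, so Darcy-Weisbach reduces to ΔP = 32μLV/D². Solving for V: V = ΔP·D²/(32μL) = 112.5·(0.02609)²/(32·0.00105·87.47) = 0.02606 m/s.
Check: Re = ρVD/μ = 792.9·0.02606·0.02609/0.00105 = 513.3 < 2300, so the laminar assumption holds.
Q = V·A = 0.02606·(π/4·0.02609²) = 1.393e-05 m³/s = 1.393×10^-5 m³/s.

Q ≈ 1.393×10^-5 m³/s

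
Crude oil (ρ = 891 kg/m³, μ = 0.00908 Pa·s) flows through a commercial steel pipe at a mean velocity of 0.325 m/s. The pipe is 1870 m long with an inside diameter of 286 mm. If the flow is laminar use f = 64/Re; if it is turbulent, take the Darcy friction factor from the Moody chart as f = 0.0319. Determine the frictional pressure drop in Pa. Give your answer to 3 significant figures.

Reynolds number Re = ρVD/μ = 891 · 0.325 · 0.286 / 0.00908 = 9121.
Re > 4000 → turbulent; use the Moody-chart value f = 0.0319.
Darcy-Weisbach: ΔP = f(L/D)(ρV²/2) = 0.0319·(1870/0.286)·(891·0.325²/2) = 0.0319·6538·47.06 = 9815 Pa.

ΔP ≈ 9810 Pa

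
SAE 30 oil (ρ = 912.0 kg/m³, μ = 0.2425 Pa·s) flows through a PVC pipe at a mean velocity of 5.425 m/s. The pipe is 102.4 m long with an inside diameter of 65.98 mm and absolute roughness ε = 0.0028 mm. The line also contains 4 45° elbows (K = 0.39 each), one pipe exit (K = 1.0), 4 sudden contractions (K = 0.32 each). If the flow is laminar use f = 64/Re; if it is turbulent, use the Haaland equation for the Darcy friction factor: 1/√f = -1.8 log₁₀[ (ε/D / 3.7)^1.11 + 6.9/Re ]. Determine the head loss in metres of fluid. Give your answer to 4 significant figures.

Reynolds number Re = ρVD/μ = 912 · 5.425 · 0.06598 / 0.242 = 1346.
Re < 2300 → laminar flow, so f = 64/Re = 64/1346 = 0.04754 (the turbulent correlation is not needed).
Total minor-loss coefficient ΣK = 4·0.39 + 1·1 + 4·0.32 = 3.84.
ΔP = [f·L/D + ΣK]·(ρV²/2) = [0.04754·102.4/0.06598 + 3.84]·(912·5.425²/2) = [73.79 + 3.84]·1.342e+04 = 1.042e+06 Pa.
Head loss h_f = ΔP/(ρg) = 1.042e+06/(912·9.81) = 116.4 m.

h_f ≈ 116.4 m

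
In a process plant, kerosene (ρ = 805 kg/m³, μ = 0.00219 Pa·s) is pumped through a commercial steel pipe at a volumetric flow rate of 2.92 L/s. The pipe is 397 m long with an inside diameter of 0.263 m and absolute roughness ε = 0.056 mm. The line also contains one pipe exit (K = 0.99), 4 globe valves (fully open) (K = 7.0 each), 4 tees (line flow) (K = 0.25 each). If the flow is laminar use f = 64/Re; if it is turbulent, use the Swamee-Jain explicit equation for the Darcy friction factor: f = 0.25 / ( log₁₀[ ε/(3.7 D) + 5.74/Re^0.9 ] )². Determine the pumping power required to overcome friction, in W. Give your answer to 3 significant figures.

Q = 2.92 L/s = 2.92/1000 = 0.00292 m³/s.
Cross-sectional area A = πD²/4 = π(0.263)²/4 = 0.05433 m²; mean velocity V = Q/A = 0.00292/0.05433 = 0.05375 m/s.
Reynolds number Re = ρVD/μ = 805 · 0.05375 · 0.263 / 0.00219 = 5196.
Re > 4000 → turbulent. Relative roughness ε/D = 5.6e-05/0.263 = 0.000213. Swamee-Jain: f = 0.25/(log₁₀[0.000213/3.7 + 5.74/5196^0.9])² = 0.25/(log₁₀[5.75e-05 + 0.0026])² = 0.25/(-2.576)² = 0.03768.
Total minor-loss coefficient ΣK = 1·0.99 + 4·7 + 4·0.25 = 30.
ΔP = [f·L/D + ΣK]·(ρV²/2) = [0.03768·397/0.263 + 30]·(805·0.05375²/2) = [56.88 + 30]·1.163 = 101 Pa.
Pumping power P = QΔP = 0.00292·101 = 0.2950 W = 0.295 W.

P ≈ 0.295 W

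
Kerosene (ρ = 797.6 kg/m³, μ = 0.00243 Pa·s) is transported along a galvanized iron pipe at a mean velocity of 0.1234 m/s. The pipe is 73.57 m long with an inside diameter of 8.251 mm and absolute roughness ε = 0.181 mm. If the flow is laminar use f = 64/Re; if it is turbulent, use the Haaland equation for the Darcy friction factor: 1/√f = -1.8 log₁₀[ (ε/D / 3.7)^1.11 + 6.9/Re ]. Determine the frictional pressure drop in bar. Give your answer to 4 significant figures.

ΔP ≈ 0.1037 bar

Reynolds number Re = ρVD/μ = 797.6 · 0.1234 · 0.008251 / 0.00243 = 334.2.
Re < 2300 → laminar flow, so f = 64/Re = 64/334.2 = 0.1915 (the turbulent correlation is not needed).
Darcy-Weisbach: ΔP = f(L/D)(ρV²/2) = 0.1915·(73.57/0.008251)·(797.6·0.1234²/2) = 0.1915·8916·6.073 = 1.037e+04 Pa.
ΔP = 1.037e+04 Pa = 0.1037 bar.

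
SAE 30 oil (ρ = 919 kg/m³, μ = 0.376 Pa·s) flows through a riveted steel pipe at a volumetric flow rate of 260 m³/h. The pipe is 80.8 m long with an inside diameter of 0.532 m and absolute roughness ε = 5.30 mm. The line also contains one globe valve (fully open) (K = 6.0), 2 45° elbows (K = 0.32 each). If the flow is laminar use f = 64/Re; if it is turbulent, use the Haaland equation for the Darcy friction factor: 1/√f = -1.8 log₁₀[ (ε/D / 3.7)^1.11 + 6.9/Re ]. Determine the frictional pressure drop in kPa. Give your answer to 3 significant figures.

Q = 260 m³/h = 260/3600 = 0.07222 m³/s.
Cross-sectional area A = πD²/4 = π(0.532)²/4 = 0.2223 m²; mean velocity V = Q/A = 0.07222/0.2223 = 0.3249 m/s.
Reynolds number Re = ρVD/μ = 919 · 0.3249 · 0.532 / 0.376 = 422.5.
Re < 2300 → laminar flow, so f = 64/Re = 64/422.5 = 0.1515 (the turbulent correlation is not needed).
Total minor-loss coefficient ΣK = 1·6 + 2·0.32 = 6.64.
ΔP = [f·L/D + ΣK]·(ρV²/2) = [0.1515·80.8/0.532 + 6.64]·(919·0.3249²/2) = [23.01 + 6.64]·48.51 = 1438 Pa.
ΔP = 1438 Pa = 1.44 kPa.

ΔP ≈ 1.44 kPa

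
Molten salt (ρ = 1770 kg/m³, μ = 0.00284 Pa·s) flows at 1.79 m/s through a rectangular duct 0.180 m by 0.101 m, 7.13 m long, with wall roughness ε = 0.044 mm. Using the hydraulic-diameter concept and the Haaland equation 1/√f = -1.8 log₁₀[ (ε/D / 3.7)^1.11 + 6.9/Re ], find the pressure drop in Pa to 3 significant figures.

Hydraulic diameter D_h = 4A/P = 4·(0.18·0.101)/(2·(0.18+0.101)) = 0.07272/0.562 = 0.1294 m.
Re = ρVD_h/μ = 1770·1.79·0.1294/0.00284 = 1.444e+05.
ε/D_h = 4.4e-05/0.1294 = 0.00034; Haaland gives 1/√f = -1.8 log₁₀[3.31e-05+4.78e-05] = 7.366, so f = 0.01843.
ΔP = f(L/D_h)(ρV²/2) = 0.01843·7.13/0.1294·2836 = 2880 Pa.

ΔP ≈ 2880 Pa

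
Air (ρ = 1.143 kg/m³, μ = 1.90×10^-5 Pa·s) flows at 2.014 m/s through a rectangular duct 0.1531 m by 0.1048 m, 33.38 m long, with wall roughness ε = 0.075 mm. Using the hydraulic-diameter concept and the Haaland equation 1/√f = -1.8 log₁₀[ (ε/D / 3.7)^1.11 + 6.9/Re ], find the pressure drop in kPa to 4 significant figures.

ΔP ≈ 0.01780 kPa

Hydraulic diameter D_h = 4A/P = 4·(0.1531·0.1048)/(2·(0.1531+0.1048)) = 0.06418/0.5158 = 0.1244 m.
Re = ρVD_h/μ = 1.143·2.014·0.1244/1.9e-05 = 1.508e+04.
ε/D_h = 7.5e-05/0.1244 = 0.000603; Haaland gives 1/√f = -1.8 log₁₀[6.24e-05+0.000458] = 5.911, so f = 0.02862.
ΔP = f(L/D_h)(ρV²/2) = 0.02862·33.38/0.1244·2.318 = 17.8 Pa.
ΔP = 0.01780 kPa.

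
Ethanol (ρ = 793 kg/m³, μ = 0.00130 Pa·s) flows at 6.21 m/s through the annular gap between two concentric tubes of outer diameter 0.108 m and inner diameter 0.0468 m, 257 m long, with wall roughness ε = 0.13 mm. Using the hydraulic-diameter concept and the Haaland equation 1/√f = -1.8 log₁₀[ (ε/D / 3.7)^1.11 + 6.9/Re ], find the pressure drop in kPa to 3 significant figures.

Hydraulic diameter D_h = 4A/P = D_o - D_i = 0.108 - 0.0468 = 0.0612 m.
Re = ρVD_h/μ = 793·6.21·0.0612/0.0013 = 2.318e+05.
ε/D_h = 0.00013/0.0612 = 0.00212; Haaland gives 1/√f = -1.8 log₁₀[0.000253+2.98e-05] = 6.388, so f = 0.0245.
ΔP = f(L/D_h)(ρV²/2) = 0.0245·257/0.0612·1.529e+04 = 1.573e+06 Pa.
ΔP = 1570 kPa.

ΔP ≈ 1570 kPa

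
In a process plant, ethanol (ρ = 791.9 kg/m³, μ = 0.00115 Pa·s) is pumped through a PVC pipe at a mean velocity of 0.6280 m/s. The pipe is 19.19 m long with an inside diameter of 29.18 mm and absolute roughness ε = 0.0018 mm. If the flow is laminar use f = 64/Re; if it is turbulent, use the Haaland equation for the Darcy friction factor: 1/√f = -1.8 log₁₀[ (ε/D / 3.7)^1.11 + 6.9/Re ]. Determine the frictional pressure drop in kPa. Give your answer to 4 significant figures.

Reynolds number Re = ρVD/μ = 791.9 · 0.628 · 0.02918 / 0.00115 = 1.262e+04.
Re > 4000 → turbulent. Relative roughness ε/D = 1.8e-06/0.02918 = 6.17e-05. Haaland: 1/√f = -1.8 log₁₀[(6.17e-05/3.7)^1.11 + 6.9/1.262e+04] = -1.8 log₁₀[4.97e-06 + 0.000547] = 5.865, so f = 0.02907.
Darcy-Weisbach: ΔP = f(L/D)(ρV²/2) = 0.02907·(19.19/0.02918)·(791.9·0.628²/2) = 0.02907·657.6·156.2 = 2986 Pa.
ΔP = 2986 Pa = 2.986 kPa.

ΔP ≈ 2.986 kPa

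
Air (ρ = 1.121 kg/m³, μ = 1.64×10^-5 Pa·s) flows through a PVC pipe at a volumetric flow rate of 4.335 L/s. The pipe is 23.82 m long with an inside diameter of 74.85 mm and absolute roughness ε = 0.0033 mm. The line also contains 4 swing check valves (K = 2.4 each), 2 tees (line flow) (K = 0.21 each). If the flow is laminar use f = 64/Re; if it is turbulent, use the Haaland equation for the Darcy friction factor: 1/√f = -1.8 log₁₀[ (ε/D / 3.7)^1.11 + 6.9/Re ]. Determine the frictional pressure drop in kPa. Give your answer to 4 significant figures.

ΔP ≈ 0.01197 kPa

Q = 4.335 L/s = 4.335/1000 = 0.004335 m³/s.
Cross-sectional area A = πD²/4 = π(0.07485)²/4 = 0.0044 m²; mean velocity V = Q/A = 0.004335/0.0044 = 0.9852 m/s.
Reynolds number Re = ρVD/μ = 1.121 · 0.9852 · 0.07485 / 1.64e-05 = 5040.
Re > 4000 → turbulent. Relative roughness ε/D = 3.3e-06/0.07485 = 4.41e-05. Haaland: 1/√f = -1.8 log₁₀[(4.41e-05/3.7)^1.11 + 6.9/5040] = -1.8 log₁₀[3.42e-06 + 0.00137] = 5.153, so f = 0.03767.
Total minor-loss coefficient ΣK = 4·2.4 + 2·0.21 = 10.
ΔP = [f·L/D + ΣK]·(ρV²/2) = [0.03767·23.82/0.07485 + 10]·(1.121·0.9852²/2) = [11.99 + 10]·0.544 = 11.97 Pa.
ΔP = 11.97 Pa = 0.01197 kPa.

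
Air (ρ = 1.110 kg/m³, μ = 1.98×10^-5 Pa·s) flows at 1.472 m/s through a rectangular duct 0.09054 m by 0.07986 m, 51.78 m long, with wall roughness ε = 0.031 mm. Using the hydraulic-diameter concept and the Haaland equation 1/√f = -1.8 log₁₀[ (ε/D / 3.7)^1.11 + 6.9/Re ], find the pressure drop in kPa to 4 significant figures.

Hydraulic diameter D_h = 4A/P = 4·(0.09054·0.07986)/(2·(0.09054+0.07986)) = 0.02892/0.3408 = 0.08487 m.
Re = ρVD_h/μ = 1.11·1.472·0.08487/1.98e-05 = 7003.
ε/D_h = 3.1e-05/0.08487 = 0.000365; Haaland gives 1/√f = -1.8 log₁₀[3.58e-05+0.000985] = 5.384, so f = 0.0345.
ΔP = f(L/D_h)(ρV²/2) = 0.0345·51.78/0.08487·1.203 = 25.31 Pa.
ΔP = 0.02531 kPa.

ΔP ≈ 0.02531 kPa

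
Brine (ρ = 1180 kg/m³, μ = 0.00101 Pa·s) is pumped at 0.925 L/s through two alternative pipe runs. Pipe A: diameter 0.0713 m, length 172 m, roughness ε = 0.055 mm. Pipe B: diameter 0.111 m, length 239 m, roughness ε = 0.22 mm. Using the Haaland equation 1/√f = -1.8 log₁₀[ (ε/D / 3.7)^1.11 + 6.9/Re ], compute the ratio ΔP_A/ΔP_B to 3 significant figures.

ΔP_A/ΔP_B ≈ 5.62

Pipe A: V = Q/A = 0.000925/0.003993 = 0.2317 m/s; Re = 1.93e+04; ε/D = 0.000771; Haaland → f = 0.02739; ΔP_A = f(L/D)(ρV²/2) = 2092 Pa.
Pipe B: V = Q/A = 0.000925/0.009677 = 0.09559 m/s; Re = 1.24e+04; ε/D = 0.00198; Haaland → f = 0.03207; ΔP_B = f(L/D)(ρV²/2) = 372.3 Pa.
ΔP_A/ΔP_B = 2092/372.3 = 5.62.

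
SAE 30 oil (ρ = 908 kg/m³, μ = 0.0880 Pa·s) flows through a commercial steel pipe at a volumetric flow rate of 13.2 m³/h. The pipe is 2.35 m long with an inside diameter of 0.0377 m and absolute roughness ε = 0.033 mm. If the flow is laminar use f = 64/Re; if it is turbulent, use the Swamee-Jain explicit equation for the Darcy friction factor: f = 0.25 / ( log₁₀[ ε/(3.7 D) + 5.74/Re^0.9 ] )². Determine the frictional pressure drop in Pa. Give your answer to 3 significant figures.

ΔP ≈ 15300 Pa

Q = 13.2 m³/h = 13.2/3600 = 0.003667 m³/s.
Cross-sectional area A = πD²/4 = π(0.0377)²/4 = 0.001116 m²; mean velocity V = Q/A = 0.003667/0.001116 = 3.285 m/s.
Reynolds number Re = ρVD/μ = 908 · 3.285 · 0.0377 / 0.088 = 1278.
Re < 2300 → laminar flow, so f = 64/Re = 64/1278 = 0.05009 (the turbulent correlation is not needed).
Darcy-Weisbach: ΔP = f(L/D)(ρV²/2) = 0.05009·(2.35/0.0377)·(908·3.285²/2) = 0.05009·62.33·4898 = 1.529e+04 Pa.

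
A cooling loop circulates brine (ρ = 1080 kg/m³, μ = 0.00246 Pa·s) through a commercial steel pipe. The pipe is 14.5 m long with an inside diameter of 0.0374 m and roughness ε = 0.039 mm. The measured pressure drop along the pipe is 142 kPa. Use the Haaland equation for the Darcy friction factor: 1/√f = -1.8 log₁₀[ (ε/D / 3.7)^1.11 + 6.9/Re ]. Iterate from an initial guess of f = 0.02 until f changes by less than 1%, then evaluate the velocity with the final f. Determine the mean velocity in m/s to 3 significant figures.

Rearranging Darcy-Weisbach: V = √(2·ΔP·D/(f·L·ρ)). With ε/D = 3.9e-05/0.0374 = 0.00104, iterate starting from f = 0.02:
  f = 0.02 → V = √(2·1.42e+05·0.0374/(0.02·14.5·1080)) = 5.824 m/s; Re = ρVD/μ = 9.562e+04; f → 0.0222
  f = 0.0222 → V = 5.527 m/s; Re = 9.075e+04; f → 0.02231
Converged (Δf/f < 1%). With the final f = 0.02231: V = √(2·1.42e+05·0.0374/(0.02231·14.5·1080)) = 5.514 m/s.

V ≈ 5.51 m/s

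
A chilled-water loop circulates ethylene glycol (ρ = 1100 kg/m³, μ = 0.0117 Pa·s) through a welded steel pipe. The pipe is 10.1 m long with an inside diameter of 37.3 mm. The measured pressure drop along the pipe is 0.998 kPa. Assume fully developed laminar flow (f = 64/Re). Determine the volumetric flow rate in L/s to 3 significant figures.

Q ≈ 0.401 L/s

For laminar flow, f = 64/Re with Re = ρVD/μ, so Darcy-Weisbach reduces to ΔP = 32μLV/D². Solving for V: V = ΔP·D²/(32μL) = 998·(0.0373)²/(32·0.0117·10.1) = 0.3672 m/s.
Check: Re = ρVD/μ = 1100·0.3672·0.0373/0.0117 = 1288 < 2300, so the laminar assumption holds.
Q = V·A = 0.3672·(π/4·0.0373²) = 0.0004012 m³/s = 0.401 L/s.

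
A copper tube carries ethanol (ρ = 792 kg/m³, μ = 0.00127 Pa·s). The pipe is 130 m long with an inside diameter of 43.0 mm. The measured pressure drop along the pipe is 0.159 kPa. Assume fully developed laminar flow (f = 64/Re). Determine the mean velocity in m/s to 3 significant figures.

For laminar flow, f = 64/Re with Re = ρVD/μ, so Darcy-Weisbach reduces to ΔP = 32μLV/D². Solving for V: V = ΔP·D²/(32μL) = 159·(0.043)²/(32·0.00127·130) = 0.05565 m/s.
Check: Re = ρVD/μ = 792·0.05565·0.043/0.00127 = 1492 < 2300, so the laminar assumption holds.

V ≈ 0.0556 m/s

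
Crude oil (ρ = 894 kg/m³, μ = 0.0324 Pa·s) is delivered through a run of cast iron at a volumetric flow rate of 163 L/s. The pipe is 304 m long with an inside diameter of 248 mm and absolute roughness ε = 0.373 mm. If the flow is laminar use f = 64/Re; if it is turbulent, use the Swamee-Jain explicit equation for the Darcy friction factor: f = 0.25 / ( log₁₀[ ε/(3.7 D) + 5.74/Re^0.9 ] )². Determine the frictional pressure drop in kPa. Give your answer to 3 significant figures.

ΔP ≈ 177 kPa

Q = 163 L/s = 163/1000 = 0.163 m³/s.
Cross-sectional area A = πD²/4 = π(0.248)²/4 = 0.04831 m²; mean velocity V = Q/A = 0.163/0.04831 = 3.374 m/s.
Reynolds number Re = ρVD/μ = 894 · 3.374 · 0.248 / 0.0324 = 2.309e+04.
Re > 4000 → turbulent. Relative roughness ε/D = 0.000373/0.248 = 0.0015. Swamee-Jain: f = 0.25/(log₁₀[0.0015/3.7 + 5.74/2.309e+04^0.9])² = 0.25/(log₁₀[0.000406 + 0.000679])² = 0.25/(-2.964)² = 0.02845.
Darcy-Weisbach: ΔP = f(L/D)(ρV²/2) = 0.02845·(304/0.248)·(894·3.374²/2) = 0.02845·1226·5090 = 1.775e+05 Pa.
ΔP = 1.775e+05 Pa = 177 kPa.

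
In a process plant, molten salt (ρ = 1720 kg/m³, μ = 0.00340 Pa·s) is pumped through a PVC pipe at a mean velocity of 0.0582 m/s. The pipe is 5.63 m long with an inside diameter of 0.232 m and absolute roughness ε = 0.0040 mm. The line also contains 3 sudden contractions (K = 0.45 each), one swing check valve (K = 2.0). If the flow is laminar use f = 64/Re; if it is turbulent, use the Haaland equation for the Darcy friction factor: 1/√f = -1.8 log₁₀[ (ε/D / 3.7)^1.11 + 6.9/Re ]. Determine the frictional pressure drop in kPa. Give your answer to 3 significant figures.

Reynolds number Re = ρVD/μ = 1720 · 0.0582 · 0.232 / 0.0034 = 6831.
Re > 4000 → turbulent. Relative roughness ε/D = 4e-06/0.232 = 1.72e-05. Haaland: 1/√f = -1.8 log₁₀[(1.72e-05/3.7)^1.11 + 6.9/6831] = -1.8 log₁₀[1.21e-06 + 0.00101] = 5.391, so f = 0.03441.
Total minor-loss coefficient ΣK = 3·0.45 + 1·2 = 3.35.
ΔP = [f·L/D + ΣK]·(ρV²/2) = [0.03441·5.63/0.232 + 3.35]·(1720·0.0582²/2) = [0.8349 + 3.35]·2.913 = 12.19 Pa.
ΔP = 12.19 Pa = 0.0122 kPa.

ΔP ≈ 0.0122 kPa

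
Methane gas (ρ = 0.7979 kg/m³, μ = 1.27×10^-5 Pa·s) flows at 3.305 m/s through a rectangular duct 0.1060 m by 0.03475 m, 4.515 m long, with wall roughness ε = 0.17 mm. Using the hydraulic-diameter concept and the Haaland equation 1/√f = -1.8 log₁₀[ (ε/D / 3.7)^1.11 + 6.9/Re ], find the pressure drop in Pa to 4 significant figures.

ΔP ≈ 13.04 Pa

Hydraulic diameter D_h = 4A/P = 4·(0.106·0.03475)/(2·(0.106+0.03475)) = 0.01473/0.2815 = 0.05234 m.
Re = ρVD_h/μ = 0.7979·3.305·0.05234/1.27e-05 = 1.087e+04.
ε/D_h = 0.00017/0.05234 = 0.00325; Haaland gives 1/√f = -1.8 log₁₀[0.000405+0.000635] = 5.37, so f = 0.03468.
ΔP = f(L/D_h)(ρV²/2) = 0.03468·4.515/0.05234·4.358 = 13.04 Pa.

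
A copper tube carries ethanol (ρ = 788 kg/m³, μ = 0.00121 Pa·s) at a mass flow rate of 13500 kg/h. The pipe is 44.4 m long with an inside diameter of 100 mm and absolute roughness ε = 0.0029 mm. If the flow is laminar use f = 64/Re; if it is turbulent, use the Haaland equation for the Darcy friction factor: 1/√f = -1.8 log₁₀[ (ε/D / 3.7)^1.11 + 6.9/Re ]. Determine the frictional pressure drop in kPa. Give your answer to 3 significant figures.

ṁ = 13500 kg/h = 13500/3600 = 3.75 kg/s.
A = πD²/4 = π(0.1)²/4 = 0.007854 m²; mean velocity V = ṁ/(ρA) = 3.75/(788 · 0.007854) = 0.6059 m/s.
Reynolds number Re = ρVD/μ = 788 · 0.6059 · 0.1 / 0.00121 = 3.946e+04.
Re > 4000 → turbulent. Relative roughness ε/D = 2.9e-06/0.1 = 2.9e-05. Haaland: 1/√f = -1.8 log₁₀[(2.9e-05/3.7)^1.11 + 6.9/3.946e+04] = -1.8 log₁₀[2.15e-06 + 0.000175] = 6.754, so f = 0.02192.
Darcy-Weisbach: ΔP = f(L/D)(ρV²/2) = 0.02192·(44.4/0.1)·(788·0.6059²/2) = 0.02192·444·144.7 = 1408 Pa.
ΔP = 1408 Pa = 1.41 kPa.

ΔP ≈ 1.41 kPa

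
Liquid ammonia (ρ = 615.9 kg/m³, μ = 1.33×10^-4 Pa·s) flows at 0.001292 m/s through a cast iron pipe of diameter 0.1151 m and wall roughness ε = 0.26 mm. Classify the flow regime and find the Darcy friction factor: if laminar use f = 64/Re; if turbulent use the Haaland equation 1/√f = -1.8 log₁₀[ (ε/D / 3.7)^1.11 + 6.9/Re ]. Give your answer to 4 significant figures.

f ≈ 0.09294

Re = ρVD/μ = 615.9·0.001292·0.1151/0.000133 = 688.6.
Re < 2300 → laminar, so f = 64/Re = 0.09294 (roughness is irrelevant in laminar flow).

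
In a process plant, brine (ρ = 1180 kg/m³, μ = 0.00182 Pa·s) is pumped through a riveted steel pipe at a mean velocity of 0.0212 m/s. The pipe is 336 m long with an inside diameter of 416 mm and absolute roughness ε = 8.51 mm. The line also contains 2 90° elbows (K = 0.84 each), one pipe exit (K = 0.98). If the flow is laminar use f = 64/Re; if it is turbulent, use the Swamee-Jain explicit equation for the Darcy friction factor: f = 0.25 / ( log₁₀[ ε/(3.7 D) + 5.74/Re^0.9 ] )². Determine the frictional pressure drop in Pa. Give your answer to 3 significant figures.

Reynolds number Re = ρVD/μ = 1180 · 0.0212 · 0.416 / 0.00182 = 5718.
Re > 4000 → turbulent. Relative roughness ε/D = 0.00851/0.416 = 0.0205. Swamee-Jain: f = 0.25/(log₁₀[0.0205/3.7 + 5.74/5718^0.9])² = 0.25/(log₁₀[0.00553 + 0.00238])² = 0.25/(-2.102)² = 0.0566.
Total minor-loss coefficient ΣK = 2·0.84 + 1·0.98 = 2.66.
ΔP = [f·L/D + ΣK]·(ρV²/2) = [0.0566·336/0.416 + 2.66]·(1180·0.0212²/2) = [45.72 + 2.66]·0.2652 = 12.83 Pa.

ΔP ≈ 12.8 Pa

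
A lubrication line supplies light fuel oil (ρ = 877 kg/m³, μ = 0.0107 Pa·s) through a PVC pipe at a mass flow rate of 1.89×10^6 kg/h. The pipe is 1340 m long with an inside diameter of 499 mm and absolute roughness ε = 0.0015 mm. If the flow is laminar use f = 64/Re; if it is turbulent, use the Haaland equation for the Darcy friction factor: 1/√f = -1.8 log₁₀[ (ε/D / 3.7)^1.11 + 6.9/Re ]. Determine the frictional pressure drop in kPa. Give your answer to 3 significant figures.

ΔP ≈ 188 kPa

ṁ = 1.89×10^6 kg/h = 1.89×10^6/3600 = 525 kg/s.
A = πD²/4 = π(0.499)²/4 = 0.1956 m²; mean velocity V = ṁ/(ρA) = 525/(877 · 0.1956) = 3.061 m/s.
Reynolds number Re = ρVD/μ = 877 · 3.061 · 0.499 / 0.0107 = 1.252e+05.
Re > 4000 → turbulent. Relative roughness ε/D = 1.5e-06/0.499 = 3.01e-06. Haaland: 1/√f = -1.8 log₁₀[(3.01e-06/3.7)^1.11 + 6.9/1.252e+05] = -1.8 log₁₀[1.74e-07 + 5.51e-05] = 7.663, so f = 0.01703.
Darcy-Weisbach: ΔP = f(L/D)(ρV²/2) = 0.01703·(1340/0.499)·(877·3.061²/2) = 0.01703·2685·4109 = 1.879e+05 Pa.
ΔP = 1.879e+05 Pa = 188 kPa.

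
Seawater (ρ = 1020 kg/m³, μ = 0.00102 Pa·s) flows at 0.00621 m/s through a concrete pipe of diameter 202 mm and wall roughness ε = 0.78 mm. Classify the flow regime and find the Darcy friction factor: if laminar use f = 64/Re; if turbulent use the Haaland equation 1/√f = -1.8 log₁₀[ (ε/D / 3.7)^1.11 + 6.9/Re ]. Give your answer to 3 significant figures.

f ≈ 0.0510

Re = ρVD/μ = 1020·0.00621·0.202/0.00102 = 1254.
Re < 2300 → laminar, so f = 64/Re = 0.05102 (roughness is irrelevant in laminar flow).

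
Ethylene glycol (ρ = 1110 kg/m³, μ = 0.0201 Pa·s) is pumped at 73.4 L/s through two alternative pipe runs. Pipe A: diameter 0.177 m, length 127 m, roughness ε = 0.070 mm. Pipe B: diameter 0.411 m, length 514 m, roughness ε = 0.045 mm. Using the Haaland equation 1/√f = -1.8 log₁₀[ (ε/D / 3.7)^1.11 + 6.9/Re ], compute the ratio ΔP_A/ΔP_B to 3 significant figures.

ΔP_A/ΔP_B ≈ 13.9

Pipe A: V = Q/A = 0.0734/0.02461 = 2.983 m/s; Re = 2.916e+04; ε/D = 0.000395; Haaland → f = 0.02436; ΔP_A = f(L/D)(ρV²/2) = 8.632e+04 Pa.
Pipe B: V = Q/A = 0.0734/0.1327 = 0.5533 m/s; Re = 1.256e+04; ε/D = 0.000109; Haaland → f = 0.02917; ΔP_B = f(L/D)(ρV²/2) = 6198 Pa.
ΔP_A/ΔP_B = 8.632e+04/6198 = 13.9.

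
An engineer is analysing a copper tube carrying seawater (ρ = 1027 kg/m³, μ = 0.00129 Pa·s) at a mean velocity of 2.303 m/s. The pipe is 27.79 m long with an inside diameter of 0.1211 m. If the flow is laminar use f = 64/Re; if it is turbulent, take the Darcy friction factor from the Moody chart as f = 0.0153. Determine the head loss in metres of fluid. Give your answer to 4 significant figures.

Reynolds number Re = ρVD/μ = 1027 · 2.303 · 0.1211 / 0.00129 = 2.22e+05.
Re > 4000 → turbulent; use the Moody-chart value f = 0.0153.
Darcy-Weisbach: ΔP = f(L/D)(ρV²/2) = 0.0153·(27.79/0.1211)·(1027·2.303²/2) = 0.0153·229.5·2724 = 9562 Pa.
Head loss h_f = ΔP/(ρg) = 9562/(1027·9.81) = 0.9491 m.

h_f ≈ 0.9491 m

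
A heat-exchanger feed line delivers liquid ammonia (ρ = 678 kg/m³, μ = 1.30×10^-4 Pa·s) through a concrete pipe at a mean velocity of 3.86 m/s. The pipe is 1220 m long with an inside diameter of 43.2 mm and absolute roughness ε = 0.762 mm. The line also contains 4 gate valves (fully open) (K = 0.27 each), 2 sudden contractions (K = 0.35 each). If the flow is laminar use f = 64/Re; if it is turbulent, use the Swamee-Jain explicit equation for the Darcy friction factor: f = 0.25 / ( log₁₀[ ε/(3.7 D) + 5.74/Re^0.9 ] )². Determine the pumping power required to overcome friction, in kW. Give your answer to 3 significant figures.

P ≈ 37.6 kW

Reynolds number Re = ρVD/μ = 678 · 3.86 · 0.0432 / 0.00013 = 8.697e+05.
Re > 4000 → turbulent. Relative roughness ε/D = 0.000762/0.0432 = 0.0176. Swamee-Jain: f = 0.25/(log₁₀[0.0176/3.7 + 5.74/8.697e+05^0.9])² = 0.25/(log₁₀[0.00477 + 2.59e-05])² = 0.25/(-2.319)² = 0.04647.
Total minor-loss coefficient ΣK = 4·0.27 + 2·0.35 = 1.78.
ΔP = [f·L/D + ΣK]·(ρV²/2) = [0.04647·1220/0.0432 + 1.78]·(678·3.86²/2) = [1312 + 1.78]·5051 = 6.638e+06 Pa.
Q = V·A = 3.86·0.001466 = 0.005658 m³/s.
Pumping power P = QΔP = 0.005658·6.638e+06 = 37560 W = 37.6 kW.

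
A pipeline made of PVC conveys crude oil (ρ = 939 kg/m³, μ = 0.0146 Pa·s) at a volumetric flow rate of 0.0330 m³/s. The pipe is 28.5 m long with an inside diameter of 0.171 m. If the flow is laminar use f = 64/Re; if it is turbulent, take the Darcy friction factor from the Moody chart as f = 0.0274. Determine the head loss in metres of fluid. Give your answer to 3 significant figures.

h_f ≈ 0.481 m

Cross-sectional area A = πD²/4 = π(0.171)²/4 = 0.02297 m²; mean velocity V = Q/A = 0.033/0.02297 = 1.437 m/s.
Reynolds number Re = ρVD/μ = 939 · 1.437 · 0.171 / 0.0146 = 1.58e+04.
Re > 4000 → turbulent; use the Moody-chart value f = 0.0274.
Darcy-Weisbach: ΔP = f(L/D)(ρV²/2) = 0.0274·(28.5/0.171)·(939·1.437²/2) = 0.0274·166.7·969.4 = 4427 Pa.
Head loss h_f = ΔP/(ρg) = 4427/(939·9.81) = 0.481 m.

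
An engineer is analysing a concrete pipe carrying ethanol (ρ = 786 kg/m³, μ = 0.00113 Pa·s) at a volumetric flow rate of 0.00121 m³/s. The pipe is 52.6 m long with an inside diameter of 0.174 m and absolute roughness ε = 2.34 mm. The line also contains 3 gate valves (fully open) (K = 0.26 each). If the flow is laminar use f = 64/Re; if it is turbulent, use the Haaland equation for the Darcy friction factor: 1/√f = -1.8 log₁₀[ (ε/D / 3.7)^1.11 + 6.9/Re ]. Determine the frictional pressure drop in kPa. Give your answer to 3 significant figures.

Cross-sectional area A = πD²/4 = π(0.174)²/4 = 0.02378 m²; mean velocity V = Q/A = 0.00121/0.02378 = 0.05089 m/s.
Reynolds number Re = ρVD/μ = 786 · 0.05089 · 0.174 / 0.00113 = 6159.
Re > 4000 → turbulent. Relative roughness ε/D = 0.00234/0.174 = 0.0134. Haaland: 1/√f = -1.8 log₁₀[(0.0134/3.7)^1.11 + 6.9/6159] = -1.8 log₁₀[0.00196 + 0.00112] = 4.521, so f = 0.04893.
Total minor-loss coefficient ΣK = 3·0.26 = 0.78.
ΔP = [f·L/D + ΣK]·(ρV²/2) = [0.04893·52.6/0.174 + 0.78]·(786·0.05089²/2) = [14.79 + 0.78]·1.018 = 15.85 Pa.
ΔP = 15.85 Pa = 0.0158 kPa.

ΔP ≈ 0.0158 kPa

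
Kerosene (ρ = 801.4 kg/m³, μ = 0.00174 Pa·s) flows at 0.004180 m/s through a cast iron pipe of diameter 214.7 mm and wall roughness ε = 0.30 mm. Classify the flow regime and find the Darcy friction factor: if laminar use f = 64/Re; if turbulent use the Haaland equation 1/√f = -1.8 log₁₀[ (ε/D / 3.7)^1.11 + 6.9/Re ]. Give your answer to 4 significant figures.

f ≈ 0.1548

Re = ρVD/μ = 801.4·0.00418·0.2147/0.00174 = 413.3.
Re < 2300 → laminar, so f = 64/Re = 0.1548 (roughness is irrelevant in laminar flow).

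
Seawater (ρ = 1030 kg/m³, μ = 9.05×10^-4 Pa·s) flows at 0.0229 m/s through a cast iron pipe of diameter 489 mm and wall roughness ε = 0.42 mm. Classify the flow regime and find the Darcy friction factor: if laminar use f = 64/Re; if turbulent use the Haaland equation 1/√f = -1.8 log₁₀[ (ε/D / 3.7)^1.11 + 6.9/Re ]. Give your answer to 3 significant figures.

Re = ρVD/μ = 1030·0.0229·0.489/0.000905 = 1.274e+04.
Re > 4000 → turbulent. ε/D = 0.00042/0.489 = 0.000859; Haaland: 1/√f = -1.8 log₁₀[9.25e-05 + 0.000541] = 5.756, so f = 0.03018.

f ≈ 0.0302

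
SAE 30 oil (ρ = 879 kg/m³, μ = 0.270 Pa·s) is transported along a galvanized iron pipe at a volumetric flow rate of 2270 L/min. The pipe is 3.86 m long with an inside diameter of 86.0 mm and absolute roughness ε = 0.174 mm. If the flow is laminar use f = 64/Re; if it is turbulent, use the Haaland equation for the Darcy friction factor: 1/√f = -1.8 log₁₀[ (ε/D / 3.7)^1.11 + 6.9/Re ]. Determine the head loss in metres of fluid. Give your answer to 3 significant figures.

Q = 2270 L/min = 2270/60000 = 0.03783 m³/s.
Cross-sectional area A = πD²/4 = π(0.086)²/4 = 0.005809 m²; mean velocity V = Q/A = 0.03783/0.005809 = 6.513 m/s.
Reynolds number Re = ρVD/μ = 879 · 6.513 · 0.086 / 0.27 = 1824.
Re < 2300 → laminar flow, so f = 64/Re = 64/1824 = 0.0351 (the turbulent correlation is not needed).
Darcy-Weisbach: ΔP = f(L/D)(ρV²/2) = 0.0351·(3.86/0.086)·(879·6.513²/2) = 0.0351·44.88·1.864e+04 = 2.937e+04 Pa.
Head loss h_f = ΔP/(ρg) = 2.937e+04/(879·9.81) = 3.41 m.

h_f ≈ 3.41 m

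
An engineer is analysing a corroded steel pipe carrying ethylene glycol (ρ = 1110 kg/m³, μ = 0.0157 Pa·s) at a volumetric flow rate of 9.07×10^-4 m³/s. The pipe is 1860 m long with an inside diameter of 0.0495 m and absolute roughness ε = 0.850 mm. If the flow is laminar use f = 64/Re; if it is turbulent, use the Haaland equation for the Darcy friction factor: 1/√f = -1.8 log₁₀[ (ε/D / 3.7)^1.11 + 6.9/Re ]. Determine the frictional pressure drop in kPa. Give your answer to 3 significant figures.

ΔP ≈ 180 kPa

Cross-sectional area A = πD²/4 = π(0.0495)²/4 = 0.001924 m²; mean velocity V = Q/A = 0.000907/0.001924 = 0.4713 m/s.
Reynolds number Re = ρVD/μ = 1110 · 0.4713 · 0.0495 / 0.0157 = 1649.
Re < 2300 → laminar flow, so f = 64/Re = 64/1649 = 0.0388 (the turbulent correlation is not needed).
Darcy-Weisbach: ΔP = f(L/D)(ρV²/2) = 0.0388·(1860/0.0495)·(1110·0.4713²/2) = 0.0388·3.758e+04·123.3 = 1.797e+05 Pa.
ΔP = 1.797e+05 Pa = 180 kPa.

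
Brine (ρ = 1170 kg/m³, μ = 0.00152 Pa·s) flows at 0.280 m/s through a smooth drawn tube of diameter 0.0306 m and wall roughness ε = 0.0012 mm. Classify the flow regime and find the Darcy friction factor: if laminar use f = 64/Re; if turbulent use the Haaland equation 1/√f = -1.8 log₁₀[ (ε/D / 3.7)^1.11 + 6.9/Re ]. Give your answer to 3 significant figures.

f ≈ 0.0348

Re = ρVD/μ = 1170·0.28·0.0306/0.00152 = 6595.
Re > 4000 → turbulent. ε/D = 1.2e-06/0.0306 = 3.92e-05; Haaland: 1/√f = -1.8 log₁₀[3.01e-06 + 0.00105] = 5.362, so f = 0.03478.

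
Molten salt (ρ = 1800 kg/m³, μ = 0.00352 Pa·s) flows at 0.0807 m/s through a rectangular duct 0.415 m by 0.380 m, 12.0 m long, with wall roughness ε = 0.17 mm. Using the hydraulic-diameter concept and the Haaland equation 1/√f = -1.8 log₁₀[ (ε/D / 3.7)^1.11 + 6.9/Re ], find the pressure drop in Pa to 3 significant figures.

Hydraulic diameter D_h = 4A/P = 4·(0.415·0.38)/(2·(0.415+0.38)) = 0.6308/1.59 = 0.3967 m.
Re = ρVD_h/μ = 1800·0.0807·0.3967/0.00352 = 1.637e+04.
ε/D_h = 0.00017/0.3967 = 0.000429; Haaland gives 1/√f = -1.8 log₁₀[4.27e-05+0.000421] = 6, so f = 0.02778.
ΔP = f(L/D_h)(ρV²/2) = 0.02778·12/0.3967·5.861 = 4.925 Pa.

ΔP ≈ 4.92 Pa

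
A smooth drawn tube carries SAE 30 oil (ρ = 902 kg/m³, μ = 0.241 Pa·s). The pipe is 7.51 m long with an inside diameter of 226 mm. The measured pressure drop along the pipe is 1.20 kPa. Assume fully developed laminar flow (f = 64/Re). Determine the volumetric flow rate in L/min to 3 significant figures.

For laminar flow, f = 64/Re with Re = ρVD/μ, so Darcy-Weisbach reduces to ΔP = 32μLV/D². Solving for V: V = ΔP·D²/(32μL) = 1200·(0.226)²/(32·0.241·7.51) = 1.058 m/s.
Check: Re = ρVD/μ = 902·1.058·0.226/0.241 = 895.1 < 2300, so the laminar assumption holds.
Q = V·A = 1.058·(π/4·0.226²) = 0.04245 m³/s = 2550 L/min.

Q ≈ 2550 L/min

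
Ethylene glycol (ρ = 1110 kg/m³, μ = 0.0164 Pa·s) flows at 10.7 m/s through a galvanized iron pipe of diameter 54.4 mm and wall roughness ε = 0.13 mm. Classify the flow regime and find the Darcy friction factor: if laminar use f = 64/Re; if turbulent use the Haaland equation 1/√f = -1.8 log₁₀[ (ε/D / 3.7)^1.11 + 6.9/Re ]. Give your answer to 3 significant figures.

Re = ρVD/μ = 1110·10.7·0.0544/0.0164 = 3.94e+04.
Re > 4000 → turbulent. ε/D = 0.00013/0.0544 = 0.00239; Haaland: 1/√f = -1.8 log₁₀[0.000288 + 0.000175] = 6.002, so f = 0.02776.

f ≈ 0.0278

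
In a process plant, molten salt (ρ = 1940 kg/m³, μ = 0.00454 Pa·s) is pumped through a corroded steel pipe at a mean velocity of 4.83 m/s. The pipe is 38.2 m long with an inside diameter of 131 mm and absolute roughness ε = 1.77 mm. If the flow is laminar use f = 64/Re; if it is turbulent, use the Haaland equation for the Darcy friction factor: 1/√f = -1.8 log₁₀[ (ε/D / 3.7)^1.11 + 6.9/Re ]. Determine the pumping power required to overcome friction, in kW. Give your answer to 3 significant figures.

Reynolds number Re = ρVD/μ = 1940 · 4.83 · 0.131 / 0.00454 = 2.704e+05.
Re > 4000 → turbulent. Relative roughness ε/D = 0.00177/0.131 = 0.0135. Haaland: 1/√f = -1.8 log₁₀[(0.0135/3.7)^1.11 + 6.9/2.704e+05] = -1.8 log₁₀[0.00197 + 2.55e-05] = 4.86, so f = 0.04234.
Darcy-Weisbach: ΔP = f(L/D)(ρV²/2) = 0.04234·(38.2/0.131)·(1940·4.83²/2) = 0.04234·291.6·2.263e+04 = 2.794e+05 Pa.
Q = V·A = 4.83·0.01348 = 0.0651 m³/s.
Pumping power P = QΔP = 0.0651·2.794e+05 = 18190 W = 18.2 kW.

P ≈ 18.2 kW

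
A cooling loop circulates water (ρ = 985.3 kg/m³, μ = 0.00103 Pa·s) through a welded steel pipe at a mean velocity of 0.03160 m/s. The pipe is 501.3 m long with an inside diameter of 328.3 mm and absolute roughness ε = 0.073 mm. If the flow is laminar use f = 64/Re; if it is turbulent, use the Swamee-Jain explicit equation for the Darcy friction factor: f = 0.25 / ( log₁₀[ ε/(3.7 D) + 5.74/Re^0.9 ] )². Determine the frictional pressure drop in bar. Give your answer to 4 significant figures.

Reynolds number Re = ρVD/μ = 985.3 · 0.0316 · 0.3283 / 0.00103 = 9924.
Re > 4000 → turbulent. Relative roughness ε/D = 7.3e-05/0.3283 = 0.000222. Swamee-Jain: f = 0.25/(log₁₀[0.000222/3.7 + 5.74/9924^0.9])² = 0.25/(log₁₀[6.01e-05 + 0.00145])² = 0.25/(-2.82)² = 0.03143.
Darcy-Weisbach: ΔP = f(L/D)(ρV²/2) = 0.03143·(501.3/0.3283)·(985.3·0.0316²/2) = 0.03143·1527·0.4919 = 23.61 Pa.
ΔP = 23.61 Pa = 2.361×10^-4 bar.

ΔP ≈ 2.361×10^-4 bar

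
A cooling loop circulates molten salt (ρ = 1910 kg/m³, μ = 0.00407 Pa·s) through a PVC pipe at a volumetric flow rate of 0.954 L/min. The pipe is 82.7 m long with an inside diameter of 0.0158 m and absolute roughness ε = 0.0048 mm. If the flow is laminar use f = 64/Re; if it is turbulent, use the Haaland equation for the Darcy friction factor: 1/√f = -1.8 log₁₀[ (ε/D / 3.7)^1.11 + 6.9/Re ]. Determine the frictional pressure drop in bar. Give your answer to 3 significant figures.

ΔP ≈ 0.0350 bar

Q = 0.954 L/min = 0.954/60000 = 1.59e-05 m³/s.
Cross-sectional area A = πD²/4 = π(0.0158)²/4 = 0.0001961 m²; mean velocity V = Q/A = 1.59e-05/0.0001961 = 0.08109 m/s.
Reynolds number Re = ρVD/μ = 1910 · 0.08109 · 0.0158 / 0.00407 = 601.3.
Re < 2300 → laminar flow, so f = 64/Re = 64/601.3 = 0.1064 (the turbulent correlation is not needed).
Darcy-Weisbach: ΔP = f(L/D)(ρV²/2) = 0.1064·(82.7/0.0158)·(1910·0.08109²/2) = 0.1064·5234·6.28 = 3499 Pa.
ΔP = 3499 Pa = 0.0350 bar.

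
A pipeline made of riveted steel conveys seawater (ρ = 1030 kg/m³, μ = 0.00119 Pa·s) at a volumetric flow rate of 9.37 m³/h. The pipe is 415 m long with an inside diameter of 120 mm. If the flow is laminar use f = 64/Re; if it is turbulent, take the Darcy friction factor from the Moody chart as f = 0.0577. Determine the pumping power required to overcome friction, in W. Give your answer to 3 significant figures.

Q = 9.37 m³/h = 9.37/3600 = 0.002603 m³/s.
Cross-sectional area A = πD²/4 = π(0.12)²/4 = 0.01131 m²; mean velocity V = Q/A = 0.002603/0.01131 = 0.2301 m/s.
Reynolds number Re = ρVD/μ = 1030 · 0.2301 · 0.12 / 0.00119 = 2.39e+04.
Re > 4000 → turbulent; use the Moody-chart value f = 0.0577.
Darcy-Weisbach: ΔP = f(L/D)(ρV²/2) = 0.0577·(415/0.12)·(1030·0.2301²/2) = 0.0577·3458·27.28 = 5443 Pa.
Pumping power P = QΔP = 0.002603·5443 = 14.17 W = 14.2 W.

P ≈ 14.2 W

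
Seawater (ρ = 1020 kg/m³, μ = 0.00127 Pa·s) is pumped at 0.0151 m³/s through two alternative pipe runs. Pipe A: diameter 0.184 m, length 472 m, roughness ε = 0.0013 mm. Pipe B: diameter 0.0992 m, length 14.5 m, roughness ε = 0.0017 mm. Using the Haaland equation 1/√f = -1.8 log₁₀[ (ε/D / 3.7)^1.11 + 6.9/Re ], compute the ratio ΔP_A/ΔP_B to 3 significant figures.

Pipe A: V = Q/A = 0.0151/0.02659 = 0.5679 m/s; Re = 8.392e+04; ε/D = 7.07e-06; Haaland → f = 0.01852; ΔP_A = f(L/D)(ρV²/2) = 7812 Pa.
Pipe B: V = Q/A = 0.0151/0.007729 = 1.954 m/s; Re = 1.557e+05; ε/D = 1.71e-05; Haaland → f = 0.01637; ΔP_B = f(L/D)(ρV²/2) = 4659 Pa.
ΔP_A/ΔP_B = 7812/4659 = 1.68.

ΔP_A/ΔP_B ≈ 1.68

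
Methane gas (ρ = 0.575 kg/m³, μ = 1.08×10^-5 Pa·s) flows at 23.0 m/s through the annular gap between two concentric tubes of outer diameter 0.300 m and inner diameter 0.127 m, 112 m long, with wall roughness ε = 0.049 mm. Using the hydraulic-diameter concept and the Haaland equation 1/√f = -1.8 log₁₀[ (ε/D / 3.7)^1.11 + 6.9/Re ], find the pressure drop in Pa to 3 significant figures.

ΔP ≈ 1700 Pa

Hydraulic diameter D_h = 4A/P = D_o - D_i = 0.3 - 0.127 = 0.173 m.
Re = ρVD_h/μ = 0.575·23·0.173/1.08e-05 = 2.118e+05.
ε/D_h = 4.9e-05/0.173 = 0.000283; Haaland gives 1/√f = -1.8 log₁₀[2.7e-05+3.26e-05] = 7.605, so f = 0.01729.
ΔP = f(L/D_h)(ρV²/2) = 0.01729·112/0.173·152.1 = 1702 Pa.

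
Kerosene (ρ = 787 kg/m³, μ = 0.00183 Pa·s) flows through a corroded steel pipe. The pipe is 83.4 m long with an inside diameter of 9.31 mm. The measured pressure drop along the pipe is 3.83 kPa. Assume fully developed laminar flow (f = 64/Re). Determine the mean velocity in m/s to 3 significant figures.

For laminar flow, f = 64/Re with Re = ρVD/μ, so Darcy-Weisbach reduces to ΔP = 32μLV/D². Solving for V: V = ΔP·D²/(32μL) = 3830·(0.00931)²/(32·0.00183·83.4) = 0.06797 m/s.
Check: Re = ρVD/μ = 787·0.06797·0.00931/0.00183 = 272.1 < 2300, so the laminar assumption holds.

V ≈ 0.0680 m/s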